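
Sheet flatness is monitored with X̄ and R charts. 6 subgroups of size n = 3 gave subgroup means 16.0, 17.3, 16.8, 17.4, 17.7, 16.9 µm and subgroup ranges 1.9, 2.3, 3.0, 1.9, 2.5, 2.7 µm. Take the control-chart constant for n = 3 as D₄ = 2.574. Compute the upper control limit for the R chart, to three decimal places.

R̄ = (1.9 + 2.3 + 3.0 + 1.9 + 2.5 + 2.7) / 6 = 14.3000 / 6 = 2.3833
UCL_R = D₄·R̄ = 2.574 × 2.3833 = 6.1347

6.135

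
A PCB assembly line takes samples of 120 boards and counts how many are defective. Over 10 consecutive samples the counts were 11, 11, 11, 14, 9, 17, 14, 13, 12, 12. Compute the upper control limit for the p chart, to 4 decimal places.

p̄ = Σdᵢ / (k·n) = 124 / (10 × 120) = 0.10333
UCL = p̄ + 3·√(p̄(1−p̄)/n) = 0.10333 + 3 × √(0.10333×0.89667/120) = 0.10333 + 3 × 0.02779 = 0.18669

0.1867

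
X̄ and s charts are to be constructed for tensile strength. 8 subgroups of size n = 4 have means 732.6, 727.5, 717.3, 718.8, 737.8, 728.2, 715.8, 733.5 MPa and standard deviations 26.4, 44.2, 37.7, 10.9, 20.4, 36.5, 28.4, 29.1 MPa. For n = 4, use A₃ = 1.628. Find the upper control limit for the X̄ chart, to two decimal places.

X̄̄ = (732.6 + 727.5 + 717.3 + 718.8 + 737.8 + 728.2 + 715.8 + 733.5) / 8 = 726.4375
s̄ = (26.4 + 44.2 + 37.7 + 10.9 + 20.4 + 36.5 + 28.4 + 29.1) / 8 = 29.2000
UCL = X̄̄ + A₃·s̄ = 726.4375 + 1.628 × 29.2000 = 773.9751

773.98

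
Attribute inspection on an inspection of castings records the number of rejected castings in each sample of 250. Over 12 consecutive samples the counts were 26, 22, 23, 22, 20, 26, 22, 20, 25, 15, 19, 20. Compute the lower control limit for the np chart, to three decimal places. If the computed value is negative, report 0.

p̄ = Σdᵢ / (k·n) = 260 / (12 × 250) = 0.08667
LCL = np̄ − 3·√(np̄(1−p̄)) = 21.6667 − 3 × 4.4485 = 8.3213

8.321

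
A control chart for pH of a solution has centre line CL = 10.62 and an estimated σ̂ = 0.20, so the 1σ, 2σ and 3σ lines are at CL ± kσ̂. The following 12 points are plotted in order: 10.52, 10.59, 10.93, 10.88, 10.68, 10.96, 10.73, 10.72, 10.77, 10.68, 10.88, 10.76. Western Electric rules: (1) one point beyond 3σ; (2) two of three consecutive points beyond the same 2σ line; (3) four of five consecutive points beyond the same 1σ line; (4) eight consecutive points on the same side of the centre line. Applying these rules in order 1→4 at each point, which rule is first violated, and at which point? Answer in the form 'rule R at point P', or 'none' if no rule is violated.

rule 4 at point 10

Zone of each point (C = within 1σ̂, B = 1σ̂–2σ̂, A = 2σ̂–3σ̂, * = beyond 3σ̂; sign = side of CL): 1:-C, 2:-C, 3:+B, 4:+B, 5:+C, 6:+B, 7:+C, 8:+C, 9:+C, 10:+C, 11:+B, 12:+C
Rule 4 (eight consecutive points on the same side of the centre line) is satisfied at point 10.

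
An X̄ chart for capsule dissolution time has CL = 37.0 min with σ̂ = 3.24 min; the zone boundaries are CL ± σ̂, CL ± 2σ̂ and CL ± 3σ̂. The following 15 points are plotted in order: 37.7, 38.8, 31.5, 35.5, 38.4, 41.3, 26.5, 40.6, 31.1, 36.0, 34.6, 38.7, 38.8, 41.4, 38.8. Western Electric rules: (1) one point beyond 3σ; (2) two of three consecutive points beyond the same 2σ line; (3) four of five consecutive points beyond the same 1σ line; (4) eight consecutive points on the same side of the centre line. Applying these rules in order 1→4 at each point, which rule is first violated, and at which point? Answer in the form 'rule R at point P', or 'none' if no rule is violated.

Zone of each point (C = within 1σ̂, B = 1σ̂–2σ̂, A = 2σ̂–3σ̂, * = beyond 3σ̂; sign = side of CL): 1:+C, 2:+C, 3:-B, 4:-C, 5:+C, 6:+B, 7:-*, 8:+B, 9:-B, 10:-C, 11:-C, 12:+C, 13:+C, 14:+B, 15:+C
Rule 1 (one point beyond the 3σ limits) is satisfied at point 7.

rule 1 at point 7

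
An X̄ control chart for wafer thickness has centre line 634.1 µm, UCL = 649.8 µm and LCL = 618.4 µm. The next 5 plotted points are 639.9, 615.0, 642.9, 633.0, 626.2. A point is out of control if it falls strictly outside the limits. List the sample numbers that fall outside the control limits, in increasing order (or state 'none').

2

Compare each point to [618.4, 649.8]: sample 2 = 615.0 < LCL.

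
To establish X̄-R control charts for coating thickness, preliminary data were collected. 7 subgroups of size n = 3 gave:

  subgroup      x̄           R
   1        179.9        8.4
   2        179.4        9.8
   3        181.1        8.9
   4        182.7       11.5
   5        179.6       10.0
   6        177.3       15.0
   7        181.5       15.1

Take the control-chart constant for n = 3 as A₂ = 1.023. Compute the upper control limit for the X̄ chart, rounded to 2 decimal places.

X̄̄ = (179.9 + 179.4 + 181.1 + 182.7 + 179.6 + 177.3 + 181.5) / 7 = 1261.5000 / 7 = 180.2143
R̄ = (8.4 + 9.8 + 8.9 + 11.5 + 10.0 + 15.0 + 15.1) / 7 = 78.7000 / 7 = 11.2429
UCL = X̄̄ + A₂·R̄ = 180.2143 + 1.023 × 11.2429 = 191.7157

191.72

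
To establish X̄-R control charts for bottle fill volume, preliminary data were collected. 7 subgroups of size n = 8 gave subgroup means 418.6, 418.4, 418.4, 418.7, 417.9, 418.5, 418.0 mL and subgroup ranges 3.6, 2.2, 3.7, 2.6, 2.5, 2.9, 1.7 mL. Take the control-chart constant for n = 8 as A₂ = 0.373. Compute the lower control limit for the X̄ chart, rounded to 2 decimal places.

X̄̄ = (418.6 + 418.4 + 418.4 + 418.7 + 417.9 + 418.5 + 418.0) / 7 = 2928.5000 / 7 = 418.3571
R̄ = (3.6 + 2.2 + 3.7 + 2.6 + 2.5 + 2.9 + 1.7) / 7 = 19.2000 / 7 = 2.7429
LCL = X̄̄ − A₂·R̄ = 418.3571 − 0.373 × 2.7429 = 417.3341

417.33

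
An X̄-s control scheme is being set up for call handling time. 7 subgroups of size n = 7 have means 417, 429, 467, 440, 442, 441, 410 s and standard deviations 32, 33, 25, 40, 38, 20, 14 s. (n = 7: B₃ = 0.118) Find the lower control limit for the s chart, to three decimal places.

3.405

s̄ = (32 + 33 + 25 + 40 + 38 + 20 + 14) / 7 = 28.8571
LCL_s = B₃·s̄ = 0.118 × 28.8571 = 3.4051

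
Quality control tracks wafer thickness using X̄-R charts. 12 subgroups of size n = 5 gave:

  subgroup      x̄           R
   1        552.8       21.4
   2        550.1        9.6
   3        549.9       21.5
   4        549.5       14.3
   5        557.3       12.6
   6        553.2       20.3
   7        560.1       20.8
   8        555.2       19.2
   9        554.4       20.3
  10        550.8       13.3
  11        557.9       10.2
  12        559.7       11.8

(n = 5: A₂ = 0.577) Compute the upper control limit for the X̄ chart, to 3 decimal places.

563.632

X̄̄ = (552.8 + 550.1 + 549.9 + 549.5 + 557.3 + 553.2 + 560.1 + 555.2 + 554.4 + 550.8 + 557.9 + 559.7) / 12 = 6650.9000 / 12 = 554.2417
R̄ = (21.4 + 9.6 + 21.5 + 14.3 + 12.6 + 20.3 + 20.8 + 19.2 + 20.3 + 13.3 + 10.2 + 11.8) / 12 = 195.3000 / 12 = 16.2750
UCL = X̄̄ + A₂·R̄ = 554.2417 + 0.577 × 16.2750 = 563.6323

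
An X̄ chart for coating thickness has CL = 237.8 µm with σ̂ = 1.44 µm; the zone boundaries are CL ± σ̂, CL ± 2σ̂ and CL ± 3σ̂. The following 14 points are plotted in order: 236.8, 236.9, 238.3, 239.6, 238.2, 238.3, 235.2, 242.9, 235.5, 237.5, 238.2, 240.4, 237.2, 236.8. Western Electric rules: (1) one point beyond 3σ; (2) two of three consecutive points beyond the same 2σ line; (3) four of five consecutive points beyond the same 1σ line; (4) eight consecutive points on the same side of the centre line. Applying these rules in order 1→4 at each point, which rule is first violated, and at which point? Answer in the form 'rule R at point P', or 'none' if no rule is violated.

rule 1 at point 8

Zone of each point (C = within 1σ̂, B = 1σ̂–2σ̂, A = 2σ̂–3σ̂, * = beyond 3σ̂; sign = side of CL): 1:-C, 2:-C, 3:+C, 4:+B, 5:+C, 6:+C, 7:-B, 8:+*, 9:-B, 10:-C, 11:+C, 12:+B, 13:-C, 14:-C
Rule 1 (one point beyond the 3σ limits) is satisfied at point 8.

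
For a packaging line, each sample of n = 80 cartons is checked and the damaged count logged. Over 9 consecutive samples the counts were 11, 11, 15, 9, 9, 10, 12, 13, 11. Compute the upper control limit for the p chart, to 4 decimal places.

0.2568

p̄ = Σdᵢ / (k·n) = 101 / (9 × 80) = 0.14028
UCL = p̄ + 3·√(p̄(1−p̄)/n) = 0.14028 + 3 × √(0.14028×0.85972/80) = 0.14028 + 3 × 0.03883 = 0.25676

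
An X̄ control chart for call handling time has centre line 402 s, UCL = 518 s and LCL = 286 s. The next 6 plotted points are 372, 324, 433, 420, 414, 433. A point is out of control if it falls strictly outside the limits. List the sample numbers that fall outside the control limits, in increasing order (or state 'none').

All 6 points lie within [286, 518].

none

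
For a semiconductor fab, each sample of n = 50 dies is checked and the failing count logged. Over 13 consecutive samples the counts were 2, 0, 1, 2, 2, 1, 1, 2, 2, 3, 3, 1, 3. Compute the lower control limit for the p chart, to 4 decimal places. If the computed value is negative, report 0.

0.0000

p̄ = Σdᵢ / (k·n) = 23 / (13 × 50) = 0.03538
LCL = p̄ − 3·√(p̄(1−p̄)/n) = 0.03538 − 3 × 0.02613 = -0.04300 → 0 (negative, so LCL = 0)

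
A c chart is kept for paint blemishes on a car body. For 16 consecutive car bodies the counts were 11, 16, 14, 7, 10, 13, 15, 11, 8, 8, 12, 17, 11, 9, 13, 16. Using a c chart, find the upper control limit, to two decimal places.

22.30

c̄ = (11 + 16 + 14 + 7 + 10 + 13 + 15 + 11 + 8 + 8 + 12 + 17 + 11 + 9 + 13 + 16) / 16 = 191 / 16 = 11.9375
UCL = c̄ + 3√c̄ = 11.9375 + 3 × √11.9375 = 11.9375 + 3 × 3.4551 = 22.3027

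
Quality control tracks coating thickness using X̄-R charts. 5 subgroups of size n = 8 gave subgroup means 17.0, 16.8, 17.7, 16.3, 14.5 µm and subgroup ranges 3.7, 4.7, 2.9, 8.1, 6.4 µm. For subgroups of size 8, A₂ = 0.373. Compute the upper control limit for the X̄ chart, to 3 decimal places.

X̄̄ = (17.0 + 16.8 + 17.7 + 16.3 + 14.5) / 5 = 82.3000 / 5 = 16.4600
R̄ = (3.7 + 4.7 + 2.9 + 8.1 + 6.4) / 5 = 25.8000 / 5 = 5.1600
UCL = X̄̄ + A₂·R̄ = 16.4600 + 0.373 × 5.1600 = 18.3847

18.385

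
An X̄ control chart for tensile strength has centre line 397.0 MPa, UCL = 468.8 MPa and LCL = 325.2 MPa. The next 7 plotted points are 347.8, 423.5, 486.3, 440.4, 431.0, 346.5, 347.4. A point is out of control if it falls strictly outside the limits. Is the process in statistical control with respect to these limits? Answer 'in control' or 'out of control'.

Compare each point to [325.2, 468.8]: sample 3 = 486.3 > UCL.

out of control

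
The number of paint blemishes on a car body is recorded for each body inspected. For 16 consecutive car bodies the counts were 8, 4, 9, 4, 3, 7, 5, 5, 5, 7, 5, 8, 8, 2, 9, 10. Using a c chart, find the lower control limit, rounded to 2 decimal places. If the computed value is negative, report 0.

0.00

c̄ = (8 + 4 + 9 + 4 + 3 + 7 + 5 + 5 + 5 + 7 + 5 + 8 + 8 + 2 + 9 + 10) / 16 = 99 / 16 = 6.1875
LCL = c̄ − 3√c̄ = 6.1875 − 3 × 2.4875 = -1.2749 → 0 (cannot be negative)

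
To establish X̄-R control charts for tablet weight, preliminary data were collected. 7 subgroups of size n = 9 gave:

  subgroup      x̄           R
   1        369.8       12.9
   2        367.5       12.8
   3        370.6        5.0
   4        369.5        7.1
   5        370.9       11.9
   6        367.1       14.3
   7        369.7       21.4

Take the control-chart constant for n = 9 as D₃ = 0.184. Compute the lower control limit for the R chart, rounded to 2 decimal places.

R̄ = (12.9 + 12.8 + 5.0 + 7.1 + 11.9 + 14.3 + 21.4) / 7 = 85.4000 / 7 = 12.2000
LCL_R = D₃·R̄ = 0.184 × 12.2000 = 2.2448

2.24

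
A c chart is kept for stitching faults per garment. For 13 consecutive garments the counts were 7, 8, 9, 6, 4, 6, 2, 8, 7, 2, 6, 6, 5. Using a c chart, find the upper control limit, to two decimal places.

13.10

c̄ = (7 + 8 + 9 + 6 + 4 + 6 + 2 + 8 + 7 + 2 + 6 + 6 + 5) / 13 = 76 / 13 = 5.8462
UCL = c̄ + 3√c̄ = 5.8462 + 3 × √5.8462 = 5.8462 + 3 × 2.4179 = 13.0998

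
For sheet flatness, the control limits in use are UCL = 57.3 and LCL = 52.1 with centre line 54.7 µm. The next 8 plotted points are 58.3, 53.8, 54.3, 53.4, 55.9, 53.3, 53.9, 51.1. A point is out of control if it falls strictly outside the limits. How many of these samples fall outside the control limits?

2

Compare each point to [52.1, 57.3]: sample 1 = 58.3 > UCL; sample 8 = 51.1 < LCL.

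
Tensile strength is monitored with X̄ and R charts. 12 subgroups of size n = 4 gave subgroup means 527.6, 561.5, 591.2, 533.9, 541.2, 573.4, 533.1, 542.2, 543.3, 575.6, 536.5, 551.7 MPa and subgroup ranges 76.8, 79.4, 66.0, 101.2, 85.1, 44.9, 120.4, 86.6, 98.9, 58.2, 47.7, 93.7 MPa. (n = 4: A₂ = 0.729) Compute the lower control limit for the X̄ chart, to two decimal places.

X̄̄ = (527.6 + 561.5 + 591.2 + 533.9 + 541.2 + 573.4 + 533.1 + 542.2 + 543.3 + 575.6 + 536.5 + 551.7) / 12 = 6611.2000 / 12 = 550.9333
R̄ = (76.8 + 79.4 + 66.0 + 101.2 + 85.1 + 44.9 + 120.4 + 86.6 + 98.9 + 58.2 + 47.7 + 93.7) / 12 = 958.9000 / 12 = 79.9083
LCL = X̄̄ − A₂·R̄ = 550.9333 − 0.729 × 79.9083 = 492.6802

492.68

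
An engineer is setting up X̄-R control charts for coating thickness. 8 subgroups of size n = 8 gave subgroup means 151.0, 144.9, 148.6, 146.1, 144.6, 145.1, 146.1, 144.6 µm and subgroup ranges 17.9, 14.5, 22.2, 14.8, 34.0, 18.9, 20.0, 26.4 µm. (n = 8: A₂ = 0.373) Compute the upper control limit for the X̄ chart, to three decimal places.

154.241

X̄̄ = (151.0 + 144.9 + 148.6 + 146.1 + 144.6 + 145.1 + 146.1 + 144.6) / 8 = 1171.0000 / 8 = 146.3750
R̄ = (17.9 + 14.5 + 22.2 + 14.8 + 34.0 + 18.9 + 20.0 + 26.4) / 8 = 168.7000 / 8 = 21.0875
UCL = X̄̄ + A₂·R̄ = 146.3750 + 0.373 × 21.0875 = 154.2406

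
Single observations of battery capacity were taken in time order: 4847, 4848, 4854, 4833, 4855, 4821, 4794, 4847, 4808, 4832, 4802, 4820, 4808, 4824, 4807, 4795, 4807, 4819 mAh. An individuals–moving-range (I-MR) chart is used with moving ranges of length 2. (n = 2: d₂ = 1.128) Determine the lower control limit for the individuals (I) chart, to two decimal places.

4767.69

X̄ = (4847 + 4848 + 4854 + 4833 + 4855 + 4821 + 4794 + 4847 + 4808 + 4832 + 4802 + 4820 + 4808 + 4824 + 4807 + 4795 + 4807 + 4819) / 18 = 4823.3889
Moving ranges: 1, 6, 21, 22, 34, 27, 53, 39, 24, 30, 18, 12, 16, 17, 12, 12, 12; M̄R̄ = 356.0000 / 17 = 20.9412
LCL = X̄ − 3·M̄R̄/d₂ = 4823.3889 − 3 × 20.9412 / 1.128 = 4767.6943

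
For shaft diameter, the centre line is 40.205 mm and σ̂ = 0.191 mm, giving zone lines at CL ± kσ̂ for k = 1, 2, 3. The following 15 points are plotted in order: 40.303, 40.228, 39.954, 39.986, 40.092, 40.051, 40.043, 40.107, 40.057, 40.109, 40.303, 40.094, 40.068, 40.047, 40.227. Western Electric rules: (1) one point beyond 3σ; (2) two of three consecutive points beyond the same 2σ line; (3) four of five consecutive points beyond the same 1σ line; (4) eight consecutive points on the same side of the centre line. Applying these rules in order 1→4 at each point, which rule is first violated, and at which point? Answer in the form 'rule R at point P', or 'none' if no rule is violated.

Zone of each point (C = within 1σ̂, B = 1σ̂–2σ̂, A = 2σ̂–3σ̂, * = beyond 3σ̂; sign = side of CL): 1:+C, 2:+C, 3:-B, 4:-B, 5:-C, 6:-C, 7:-C, 8:-C, 9:-C, 10:-C, 11:+C, 12:-C, 13:-C, 14:-C, 15:+C
Rule 4 (eight consecutive points on the same side of the centre line) is satisfied at point 10.

rule 4 at point 10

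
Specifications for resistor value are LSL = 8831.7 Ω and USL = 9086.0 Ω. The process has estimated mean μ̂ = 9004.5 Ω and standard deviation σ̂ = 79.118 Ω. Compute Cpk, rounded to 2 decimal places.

Cpu = (USL − μ̂) / (3σ̂) = (9086.0 − 9004.5) / (3 × 79.118) = 0.3434; Cpl = (μ̂ − LSL) / (3σ̂) = (9004.5 − 8831.7) / (3 × 79.118) = 0.7280; Cpk = min(Cpu, Cpl) = 0.3434

0.34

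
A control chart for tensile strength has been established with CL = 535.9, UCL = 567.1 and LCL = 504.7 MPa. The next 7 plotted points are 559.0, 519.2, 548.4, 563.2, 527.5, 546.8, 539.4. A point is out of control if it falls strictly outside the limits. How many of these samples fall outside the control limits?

All 7 points lie within [504.7, 567.1].

0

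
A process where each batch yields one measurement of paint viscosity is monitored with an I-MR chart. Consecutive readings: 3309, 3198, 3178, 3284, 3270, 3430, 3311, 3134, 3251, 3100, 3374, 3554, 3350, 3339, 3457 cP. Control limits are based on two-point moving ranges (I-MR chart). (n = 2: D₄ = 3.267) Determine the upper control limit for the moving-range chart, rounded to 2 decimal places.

Moving ranges: 111, 20, 106, 14, 160, 119, 177, 117, 151, 274, 180, 204, 11, 118; M̄R̄ = 1762.0000 / 14 = 125.8571
UCL_MR = D₄·M̄R̄ = 3.267 × 125.8571 = 411.1753

411.18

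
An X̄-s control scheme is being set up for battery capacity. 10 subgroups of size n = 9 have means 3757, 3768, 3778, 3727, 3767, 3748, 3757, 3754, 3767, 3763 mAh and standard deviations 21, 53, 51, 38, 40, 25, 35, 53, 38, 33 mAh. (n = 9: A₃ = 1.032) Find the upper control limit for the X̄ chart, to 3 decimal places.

X̄̄ = (3757 + 3768 + 3778 + 3727 + 3767 + 3748 + 3757 + 3754 + 3767 + 3763) / 10 = 3758.6000
s̄ = (21 + 53 + 51 + 38 + 40 + 25 + 35 + 53 + 38 + 33) / 10 = 38.7000
UCL = X̄̄ + A₃·s̄ = 3758.6000 + 1.032 × 38.7000 = 3798.5384

3798.538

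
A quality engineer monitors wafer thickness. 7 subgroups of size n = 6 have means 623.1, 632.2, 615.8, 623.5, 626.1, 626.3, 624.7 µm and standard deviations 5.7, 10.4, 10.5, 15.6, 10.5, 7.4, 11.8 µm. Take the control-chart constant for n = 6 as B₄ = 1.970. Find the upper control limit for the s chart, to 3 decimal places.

s̄ = (5.7 + 10.4 + 10.5 + 15.6 + 10.5 + 7.4 + 11.8) / 7 = 10.2714
UCL_s = B₄·s̄ = 1.970 × 10.2714 = 20.2347

20.235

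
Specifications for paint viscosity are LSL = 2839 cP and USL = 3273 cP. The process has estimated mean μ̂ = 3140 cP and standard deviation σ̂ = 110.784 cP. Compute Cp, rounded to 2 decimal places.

0.65

Cp = (USL − LSL) / (6σ̂) = (3273 − 2839) / (6 × 110.784) = 434.0000 / 664.7040 = 0.6529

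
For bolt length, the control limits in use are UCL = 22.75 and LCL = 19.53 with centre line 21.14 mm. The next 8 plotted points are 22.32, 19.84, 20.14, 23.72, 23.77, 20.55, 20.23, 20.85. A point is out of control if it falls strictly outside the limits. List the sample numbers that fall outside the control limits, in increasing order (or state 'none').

4, 5

Compare each point to [19.53, 22.75]: sample 4 = 23.72 > UCL; sample 5 = 23.77 > UCL.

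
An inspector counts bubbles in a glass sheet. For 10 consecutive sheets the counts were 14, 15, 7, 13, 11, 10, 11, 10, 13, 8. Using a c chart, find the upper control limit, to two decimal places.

c̄ = (14 + 15 + 7 + 13 + 11 + 10 + 11 + 10 + 13 + 8) / 10 = 112 / 10 = 11.2000
UCL = c̄ + 3√c̄ = 11.2000 + 3 × √11.2000 = 11.2000 + 3 × 3.3466 = 21.2399

21.24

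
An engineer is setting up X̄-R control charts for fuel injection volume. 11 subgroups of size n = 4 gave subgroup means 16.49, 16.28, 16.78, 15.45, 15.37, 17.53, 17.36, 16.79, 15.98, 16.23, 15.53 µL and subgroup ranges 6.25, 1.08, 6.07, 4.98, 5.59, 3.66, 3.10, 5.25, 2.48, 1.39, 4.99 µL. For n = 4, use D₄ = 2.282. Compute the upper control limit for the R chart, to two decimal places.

R̄ = (6.25 + 1.08 + 6.07 + 4.98 + 5.59 + 3.66 + 3.10 + 5.25 + 2.48 + 1.39 + 4.99) / 11 = 44.8400 / 11 = 4.0764
UCL_R = D₄·R̄ = 2.282 × 4.0764 = 9.3023

9.30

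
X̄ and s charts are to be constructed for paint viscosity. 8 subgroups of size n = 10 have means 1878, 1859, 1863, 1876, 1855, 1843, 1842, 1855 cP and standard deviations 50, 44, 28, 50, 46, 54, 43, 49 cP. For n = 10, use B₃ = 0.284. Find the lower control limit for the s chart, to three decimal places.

12.922

s̄ = (50 + 44 + 28 + 50 + 46 + 54 + 43 + 49) / 8 = 45.5000
LCL_s = B₃·s̄ = 0.284 × 45.5000 = 12.9220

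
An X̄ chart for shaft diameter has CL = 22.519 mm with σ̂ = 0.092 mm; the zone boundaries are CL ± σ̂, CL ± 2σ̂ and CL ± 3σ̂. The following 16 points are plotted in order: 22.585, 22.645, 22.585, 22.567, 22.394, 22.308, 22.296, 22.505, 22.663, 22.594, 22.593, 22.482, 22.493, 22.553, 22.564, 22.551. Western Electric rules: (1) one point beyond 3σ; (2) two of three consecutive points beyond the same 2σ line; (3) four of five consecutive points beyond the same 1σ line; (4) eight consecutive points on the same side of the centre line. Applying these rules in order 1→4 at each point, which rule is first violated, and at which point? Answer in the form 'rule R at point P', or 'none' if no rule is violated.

rule 2 at point 7

Zone of each point (C = within 1σ̂, B = 1σ̂–2σ̂, A = 2σ̂–3σ̂, * = beyond 3σ̂; sign = side of CL): 1:+C, 2:+B, 3:+C, 4:+C, 5:-B, 6:-A, 7:-A, 8:-C, 9:+B, 10:+C, 11:+C, 12:-C, 13:-C, 14:+C, 15:+C, 16:+C
Rule 2 (two of three consecutive points beyond the same 2σ limit) is satisfied at point 7.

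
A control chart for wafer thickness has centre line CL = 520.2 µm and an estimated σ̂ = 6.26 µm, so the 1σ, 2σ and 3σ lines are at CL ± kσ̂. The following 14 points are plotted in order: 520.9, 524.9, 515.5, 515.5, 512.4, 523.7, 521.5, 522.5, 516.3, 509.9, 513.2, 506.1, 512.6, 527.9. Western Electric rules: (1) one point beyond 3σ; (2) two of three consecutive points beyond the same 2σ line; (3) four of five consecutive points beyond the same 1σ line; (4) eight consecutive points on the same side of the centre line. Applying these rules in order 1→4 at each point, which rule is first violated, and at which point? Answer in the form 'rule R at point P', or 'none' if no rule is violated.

Zone of each point (C = within 1σ̂, B = 1σ̂–2σ̂, A = 2σ̂–3σ̂, * = beyond 3σ̂; sign = side of CL): 1:+C, 2:+C, 3:-C, 4:-C, 5:-B, 6:+C, 7:+C, 8:+C, 9:-C, 10:-B, 11:-B, 12:-A, 13:-B, 14:+B
Rule 3 (four of five consecutive points beyond the same 1σ limit) is satisfied at point 13.

rule 3 at point 13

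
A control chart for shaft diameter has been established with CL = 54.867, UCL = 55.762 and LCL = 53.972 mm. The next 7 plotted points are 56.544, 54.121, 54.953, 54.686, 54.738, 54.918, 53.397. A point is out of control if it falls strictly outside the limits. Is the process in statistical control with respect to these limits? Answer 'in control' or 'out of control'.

Compare each point to [53.972, 55.762]: sample 1 = 56.544 > UCL; sample 7 = 53.397 < LCL.

out of control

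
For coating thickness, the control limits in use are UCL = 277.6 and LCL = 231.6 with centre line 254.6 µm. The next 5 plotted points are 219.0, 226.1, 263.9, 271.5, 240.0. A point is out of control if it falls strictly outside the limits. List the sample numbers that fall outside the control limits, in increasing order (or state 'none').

Compare each point to [231.6, 277.6]: sample 1 = 219.0 < LCL; sample 2 = 226.1 < LCL.

1, 2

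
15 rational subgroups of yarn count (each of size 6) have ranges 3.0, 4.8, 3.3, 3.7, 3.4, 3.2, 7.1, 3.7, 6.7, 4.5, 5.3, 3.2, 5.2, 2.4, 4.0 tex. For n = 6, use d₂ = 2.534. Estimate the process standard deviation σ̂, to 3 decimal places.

1.671

R̄ = (3.0 + 4.8 + 3.3 + 3.7 + 3.4 + 3.2 + 7.1 + 3.7 + 6.7 + 4.5 + 5.3 + 3.2 + 5.2 + 2.4 + 4.0) / 15 = 4.2333
σ̂ = R̄ / d₂ = 4.2333 / 2.534 = 1.6706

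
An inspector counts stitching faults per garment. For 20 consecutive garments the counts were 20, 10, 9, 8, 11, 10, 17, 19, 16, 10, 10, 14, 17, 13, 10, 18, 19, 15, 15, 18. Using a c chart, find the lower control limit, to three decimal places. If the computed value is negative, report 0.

2.745

c̄ = (20 + 10 + 9 + 8 + 11 + 10 + 17 + 19 + 16 + 10 + 10 + 14 + 17 + 13 + 10 + 18 + 19 + 15 + 15 + 18) / 20 = 279 / 20 = 13.9500
LCL = c̄ − 3√c̄ = 13.9500 − 3 × 3.7350 = 2.7451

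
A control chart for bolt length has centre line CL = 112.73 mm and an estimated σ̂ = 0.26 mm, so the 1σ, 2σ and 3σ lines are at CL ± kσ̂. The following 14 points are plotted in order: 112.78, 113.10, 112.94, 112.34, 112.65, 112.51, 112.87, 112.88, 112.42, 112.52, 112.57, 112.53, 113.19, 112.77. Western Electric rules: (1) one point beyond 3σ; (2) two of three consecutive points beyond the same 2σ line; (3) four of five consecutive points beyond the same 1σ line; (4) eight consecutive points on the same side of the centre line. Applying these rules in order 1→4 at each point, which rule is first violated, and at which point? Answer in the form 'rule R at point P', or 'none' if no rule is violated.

none

Zone of each point (C = within 1σ̂, B = 1σ̂–2σ̂, A = 2σ̂–3σ̂, * = beyond 3σ̂; sign = side of CL): 1:+C, 2:+B, 3:+C, 4:-B, 5:-C, 6:-C, 7:+C, 8:+C, 9:-B, 10:-C, 11:-C, 12:-C, 13:+B, 14:+C
No rule fires across all 14 points.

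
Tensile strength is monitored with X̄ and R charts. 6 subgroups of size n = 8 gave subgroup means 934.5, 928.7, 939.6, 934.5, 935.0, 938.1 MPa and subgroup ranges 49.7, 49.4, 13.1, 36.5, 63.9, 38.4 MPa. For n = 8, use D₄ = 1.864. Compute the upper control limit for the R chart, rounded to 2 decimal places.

R̄ = (49.7 + 49.4 + 13.1 + 36.5 + 63.9 + 38.4) / 6 = 251.0000 / 6 = 41.8333
UCL_R = D₄·R̄ = 1.864 × 41.8333 = 77.9773

77.98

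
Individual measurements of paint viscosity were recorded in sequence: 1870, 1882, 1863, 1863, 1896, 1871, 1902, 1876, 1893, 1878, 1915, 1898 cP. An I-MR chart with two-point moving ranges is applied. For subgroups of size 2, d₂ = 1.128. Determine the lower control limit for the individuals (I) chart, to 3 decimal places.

X̄ = (1870 + 1882 + 1863 + 1863 + 1896 + 1871 + 1902 + 1876 + 1893 + 1878 + 1915 + 1898) / 12 = 1883.9167
Moving ranges: 12, 19, 0, 33, 25, 31, 26, 17, 15, 37, 17; M̄R̄ = 232.0000 / 11 = 21.0909
LCL = X̄ − 3·M̄R̄/d₂ = 1883.9167 − 3 × 21.0909 / 1.128 = 1827.8238

1827.824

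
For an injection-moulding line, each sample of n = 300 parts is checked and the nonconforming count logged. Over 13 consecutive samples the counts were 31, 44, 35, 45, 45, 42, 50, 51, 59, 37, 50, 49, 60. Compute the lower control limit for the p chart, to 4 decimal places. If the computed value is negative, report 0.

0.0909

p̄ = Σdᵢ / (k·n) = 598 / (13 × 300) = 0.15333
LCL = p̄ − 3·√(p̄(1−p̄)/n) = 0.15333 − 3 × 0.02080 = 0.09093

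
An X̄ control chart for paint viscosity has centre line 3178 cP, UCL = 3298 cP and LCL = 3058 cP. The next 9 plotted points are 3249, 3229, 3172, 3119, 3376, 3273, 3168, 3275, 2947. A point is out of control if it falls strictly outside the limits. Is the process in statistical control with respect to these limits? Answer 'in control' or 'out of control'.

out of control

Compare each point to [3058, 3298]: sample 5 = 3376 > UCL; sample 9 = 2947 < LCL.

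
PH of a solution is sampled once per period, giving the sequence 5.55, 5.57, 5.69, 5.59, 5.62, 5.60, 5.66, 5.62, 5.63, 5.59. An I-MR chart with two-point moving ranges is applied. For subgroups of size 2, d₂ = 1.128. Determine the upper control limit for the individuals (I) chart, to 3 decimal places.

5.742

X̄ = (5.55 + 5.57 + 5.69 + 5.59 + 5.62 + 5.60 + 5.66 + 5.62 + 5.63 + 5.59) / 10 = 5.6120
Moving ranges: 0.02, 0.12, 0.10, 0.03, 0.02, 0.06, 0.04, 0.01, 0.04; M̄R̄ = 0.4400 / 9 = 0.0489
UCL = X̄ + 3·M̄R̄/d₂ = 5.6120 + 3 × 0.0489 / 1.128 = 5.7420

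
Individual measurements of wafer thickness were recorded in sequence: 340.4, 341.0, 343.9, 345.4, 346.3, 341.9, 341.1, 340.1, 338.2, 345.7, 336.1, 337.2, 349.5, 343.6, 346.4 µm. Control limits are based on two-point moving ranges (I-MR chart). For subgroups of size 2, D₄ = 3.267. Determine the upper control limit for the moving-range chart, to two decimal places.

12.41

Moving ranges: 0.6, 2.9, 1.5, 0.9, 4.4, 0.8, 1.0, 1.9, 7.5, 9.6, 1.1, 12.3, 5.9, 2.8; M̄R̄ = 53.2000 / 14 = 3.8000
UCL_MR = D₄·M̄R̄ = 3.267 × 3.8000 = 12.4146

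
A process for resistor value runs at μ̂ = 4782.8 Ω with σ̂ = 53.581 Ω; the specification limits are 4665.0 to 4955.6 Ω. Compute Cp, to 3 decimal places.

0.904

Cp = (USL − LSL) / (6σ̂) = (4955.6 − 4665.0) / (6 × 53.581) = 290.6000 / 321.4860 = 0.9039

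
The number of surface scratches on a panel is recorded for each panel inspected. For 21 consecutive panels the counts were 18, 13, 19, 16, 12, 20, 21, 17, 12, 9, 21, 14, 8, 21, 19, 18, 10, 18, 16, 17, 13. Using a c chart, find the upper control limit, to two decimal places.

27.74

c̄ = (18 + 13 + 19 + 16 + 12 + 20 + 21 + 17 + 12 + 9 + 21 + 14 + 8 + 21 + 19 + 18 + 10 + 18 + 16 + 17 + 13) / 21 = 332 / 21 = 15.8095
UCL = c̄ + 3√c̄ = 15.8095 + 3 × √15.8095 = 15.8095 + 3 × 3.9761 = 27.7379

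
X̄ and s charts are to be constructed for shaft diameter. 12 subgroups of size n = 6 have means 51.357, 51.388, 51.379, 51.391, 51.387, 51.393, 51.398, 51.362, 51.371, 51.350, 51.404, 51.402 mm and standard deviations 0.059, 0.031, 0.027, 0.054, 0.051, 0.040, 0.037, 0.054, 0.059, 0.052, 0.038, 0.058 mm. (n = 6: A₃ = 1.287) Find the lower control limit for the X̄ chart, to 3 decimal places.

X̄̄ = (51.357 + 51.388 + 51.379 + 51.391 + 51.387 + 51.393 + 51.398 + 51.362 + 51.371 + 51.350 + 51.404 + 51.402) / 12 = 51.3818
s̄ = (0.059 + 0.031 + 0.027 + 0.054 + 0.051 + 0.040 + 0.037 + 0.054 + 0.059 + 0.052 + 0.038 + 0.058) / 12 = 0.0467
LCL = X̄̄ − A₃·s̄ = 51.3818 − 1.287 × 0.0467 = 51.3218

51.322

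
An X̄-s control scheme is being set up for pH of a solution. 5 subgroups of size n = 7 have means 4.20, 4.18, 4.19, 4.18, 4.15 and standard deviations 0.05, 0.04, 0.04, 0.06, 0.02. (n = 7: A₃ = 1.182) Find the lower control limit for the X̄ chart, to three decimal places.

4.130

X̄̄ = (4.20 + 4.18 + 4.19 + 4.18 + 4.15) / 5 = 4.1800
s̄ = (0.05 + 0.04 + 0.04 + 0.06 + 0.02) / 5 = 0.0420
LCL = X̄̄ − A₃·s̄ = 4.1800 − 1.182 × 0.0420 = 4.1304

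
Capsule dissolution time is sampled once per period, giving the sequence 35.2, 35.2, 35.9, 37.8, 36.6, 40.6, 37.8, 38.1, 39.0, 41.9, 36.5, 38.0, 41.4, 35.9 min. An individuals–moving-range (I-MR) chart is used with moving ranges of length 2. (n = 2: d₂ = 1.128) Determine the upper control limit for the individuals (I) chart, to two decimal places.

44.09

X̄ = (35.2 + 35.2 + 35.9 + 37.8 + 36.6 + 40.6 + 37.8 + 38.1 + 39.0 + 41.9 + 36.5 + 38.0 + 41.4 + 35.9) / 14 = 37.8500
Moving ranges: 0.0, 0.7, 1.9, 1.2, 4.0, 2.8, 0.3, 0.9, 2.9, 5.4, 1.5, 3.4, 5.5; M̄R̄ = 30.5000 / 13 = 2.3462
UCL = X̄ + 3·M̄R̄/d₂ = 37.8500 + 3 × 2.3462 / 1.128 = 44.0898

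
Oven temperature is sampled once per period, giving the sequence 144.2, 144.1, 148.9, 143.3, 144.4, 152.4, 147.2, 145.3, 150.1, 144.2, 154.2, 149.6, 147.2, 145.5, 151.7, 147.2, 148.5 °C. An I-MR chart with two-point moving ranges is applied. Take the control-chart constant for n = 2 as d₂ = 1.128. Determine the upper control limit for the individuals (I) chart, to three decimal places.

158.849

X̄ = (144.2 + 144.1 + 148.9 + 143.3 + 144.4 + 152.4 + 147.2 + 145.3 + 150.1 + 144.2 + 154.2 + 149.6 + 147.2 + 145.5 + 151.7 + 147.2 + 148.5) / 17 = 147.5294
Moving ranges: 0.1, 4.8, 5.6, 1.1, 8.0, 5.2, 1.9, 4.8, 5.9, 10.0, 4.6, 2.4, 1.7, 6.2, 4.5, 1.3; M̄R̄ = 68.1000 / 16 = 4.2562
UCL = X̄ + 3·M̄R̄/d₂ = 147.5294 + 3 × 4.2562 / 1.128 = 158.8492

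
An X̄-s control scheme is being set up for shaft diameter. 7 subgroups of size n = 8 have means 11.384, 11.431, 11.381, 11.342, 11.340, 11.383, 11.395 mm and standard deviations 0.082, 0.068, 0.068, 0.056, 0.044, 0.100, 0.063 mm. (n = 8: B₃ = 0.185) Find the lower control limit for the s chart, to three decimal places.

s̄ = (0.082 + 0.068 + 0.068 + 0.056 + 0.044 + 0.100 + 0.063) / 7 = 0.0687
LCL_s = B₃·s̄ = 0.185 × 0.0687 = 0.0127

0.013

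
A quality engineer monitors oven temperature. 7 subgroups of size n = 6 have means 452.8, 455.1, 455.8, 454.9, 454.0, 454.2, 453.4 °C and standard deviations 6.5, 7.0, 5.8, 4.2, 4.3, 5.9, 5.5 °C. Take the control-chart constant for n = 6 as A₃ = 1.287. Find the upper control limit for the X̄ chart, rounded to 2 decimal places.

461.52

X̄̄ = (452.8 + 455.1 + 455.8 + 454.9 + 454.0 + 454.2 + 453.4) / 7 = 454.3143
s̄ = (6.5 + 7.0 + 5.8 + 4.2 + 4.3 + 5.9 + 5.5) / 7 = 5.6000
UCL = X̄̄ + A₃·s̄ = 454.3143 + 1.287 × 5.6000 = 461.5215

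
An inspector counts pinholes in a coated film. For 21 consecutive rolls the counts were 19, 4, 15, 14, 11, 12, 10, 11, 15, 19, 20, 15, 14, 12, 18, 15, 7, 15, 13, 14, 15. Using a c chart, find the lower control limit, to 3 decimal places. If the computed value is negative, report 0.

c̄ = (19 + 4 + 15 + 14 + 11 + 12 + 10 + 11 + 15 + 19 + 20 + 15 + 14 + 12 + 18 + 15 + 7 + 15 + 13 + 14 + 15) / 21 = 288 / 21 = 13.7143
LCL = c̄ − 3√c̄ = 13.7143 − 3 × 3.7033 = 2.6044

2.604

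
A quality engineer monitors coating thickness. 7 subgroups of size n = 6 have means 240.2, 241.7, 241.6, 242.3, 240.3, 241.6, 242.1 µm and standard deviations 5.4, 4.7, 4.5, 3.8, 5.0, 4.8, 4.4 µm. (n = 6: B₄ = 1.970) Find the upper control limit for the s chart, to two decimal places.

9.17

s̄ = (5.4 + 4.7 + 4.5 + 3.8 + 5.0 + 4.8 + 4.4) / 7 = 4.6571
UCL_s = B₄·s̄ = 1.970 × 4.6571 = 9.1746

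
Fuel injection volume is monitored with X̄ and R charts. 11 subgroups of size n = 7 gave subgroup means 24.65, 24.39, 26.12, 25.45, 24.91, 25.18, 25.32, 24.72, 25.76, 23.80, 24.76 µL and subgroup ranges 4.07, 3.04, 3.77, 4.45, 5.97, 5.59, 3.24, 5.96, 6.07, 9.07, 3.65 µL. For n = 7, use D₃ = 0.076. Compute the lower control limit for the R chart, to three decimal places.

0.379

R̄ = (4.07 + 3.04 + 3.77 + 4.45 + 5.97 + 5.59 + 3.24 + 5.96 + 6.07 + 9.07 + 3.65) / 11 = 54.8800 / 11 = 4.9891
LCL_R = D₃·R̄ = 0.076 × 4.9891 = 0.3792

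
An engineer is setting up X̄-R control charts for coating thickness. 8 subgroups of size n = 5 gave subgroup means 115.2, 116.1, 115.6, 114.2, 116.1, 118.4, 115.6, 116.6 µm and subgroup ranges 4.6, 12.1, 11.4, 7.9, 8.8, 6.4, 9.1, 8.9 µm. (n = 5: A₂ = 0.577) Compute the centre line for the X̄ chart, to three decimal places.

X̄̄ = (115.2 + 116.1 + 115.6 + 114.2 + 116.1 + 118.4 + 115.6 + 116.6) / 8 = 927.8000 / 8 = 115.9750
CL = X̄̄ = 115.9750

115.975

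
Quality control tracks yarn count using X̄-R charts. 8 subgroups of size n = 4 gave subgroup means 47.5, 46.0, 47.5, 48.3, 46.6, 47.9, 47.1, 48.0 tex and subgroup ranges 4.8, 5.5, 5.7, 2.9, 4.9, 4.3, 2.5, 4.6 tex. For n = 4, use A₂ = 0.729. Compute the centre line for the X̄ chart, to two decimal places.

X̄̄ = (47.5 + 46.0 + 47.5 + 48.3 + 46.6 + 47.9 + 47.1 + 48.0) / 8 = 378.9000 / 8 = 47.3625
CL = X̄̄ = 47.3625

47.36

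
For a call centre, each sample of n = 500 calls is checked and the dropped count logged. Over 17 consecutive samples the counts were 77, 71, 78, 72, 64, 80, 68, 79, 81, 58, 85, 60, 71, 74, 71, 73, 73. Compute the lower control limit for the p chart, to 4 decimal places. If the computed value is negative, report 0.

0.0980

p̄ = Σdᵢ / (k·n) = 1235 / (17 × 500) = 0.14529
LCL = p̄ − 3·√(p̄(1−p̄)/n) = 0.14529 − 3 × 0.01576 = 0.09802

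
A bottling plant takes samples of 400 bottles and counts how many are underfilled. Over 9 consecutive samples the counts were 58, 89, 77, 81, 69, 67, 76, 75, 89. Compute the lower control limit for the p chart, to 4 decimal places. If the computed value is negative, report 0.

p̄ = Σdᵢ / (k·n) = 681 / (9 × 400) = 0.18917
LCL = p̄ − 3·√(p̄(1−p̄)/n) = 0.18917 − 3 × 0.01958 = 0.13042

0.1304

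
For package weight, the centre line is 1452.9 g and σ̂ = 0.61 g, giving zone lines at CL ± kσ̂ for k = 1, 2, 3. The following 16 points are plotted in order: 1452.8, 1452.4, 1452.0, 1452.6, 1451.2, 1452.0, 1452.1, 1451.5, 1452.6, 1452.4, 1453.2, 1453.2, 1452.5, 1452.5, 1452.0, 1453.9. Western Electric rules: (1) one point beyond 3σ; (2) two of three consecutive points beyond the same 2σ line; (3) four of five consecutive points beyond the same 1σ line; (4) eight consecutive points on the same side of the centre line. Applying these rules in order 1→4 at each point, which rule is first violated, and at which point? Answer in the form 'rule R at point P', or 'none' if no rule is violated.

rule 3 at point 7

Zone of each point (C = within 1σ̂, B = 1σ̂–2σ̂, A = 2σ̂–3σ̂, * = beyond 3σ̂; sign = side of CL): 1:-C, 2:-C, 3:-B, 4:-C, 5:-A, 6:-B, 7:-B, 8:-A, 9:-C, 10:-C, 11:+C, 12:+C, 13:-C, 14:-C, 15:-B, 16:+B
Rule 3 (four of five consecutive points beyond the same 1σ limit) is satisfied at point 7.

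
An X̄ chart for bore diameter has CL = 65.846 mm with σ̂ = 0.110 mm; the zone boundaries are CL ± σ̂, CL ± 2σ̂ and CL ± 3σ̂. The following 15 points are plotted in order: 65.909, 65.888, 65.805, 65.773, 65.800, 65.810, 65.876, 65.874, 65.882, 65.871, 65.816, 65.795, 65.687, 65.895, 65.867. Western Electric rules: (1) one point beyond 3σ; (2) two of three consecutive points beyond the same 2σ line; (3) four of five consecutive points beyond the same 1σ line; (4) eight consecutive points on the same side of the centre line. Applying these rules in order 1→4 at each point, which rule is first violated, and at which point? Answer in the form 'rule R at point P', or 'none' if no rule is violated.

Zone of each point (C = within 1σ̂, B = 1σ̂–2σ̂, A = 2σ̂–3σ̂, * = beyond 3σ̂; sign = side of CL): 1:+C, 2:+C, 3:-C, 4:-C, 5:-C, 6:-C, 7:+C, 8:+C, 9:+C, 10:+C, 11:-C, 12:-C, 13:-B, 14:+C, 15:+C
No rule fires across all 15 points.

none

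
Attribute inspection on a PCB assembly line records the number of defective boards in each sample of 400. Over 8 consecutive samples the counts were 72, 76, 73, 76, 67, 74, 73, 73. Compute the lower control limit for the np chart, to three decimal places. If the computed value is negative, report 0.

p̄ = Σdᵢ / (k·n) = 584 / (8 × 400) = 0.18250
LCL = np̄ − 3·√(np̄(1−p̄)) = 73.0000 − 3 × 7.7251 = 49.8246

49.825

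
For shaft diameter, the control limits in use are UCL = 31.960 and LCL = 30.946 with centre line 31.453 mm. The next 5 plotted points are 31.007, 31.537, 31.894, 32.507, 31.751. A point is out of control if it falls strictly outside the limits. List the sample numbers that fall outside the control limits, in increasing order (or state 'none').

4

Compare each point to [30.946, 31.960]: sample 4 = 32.507 > UCL.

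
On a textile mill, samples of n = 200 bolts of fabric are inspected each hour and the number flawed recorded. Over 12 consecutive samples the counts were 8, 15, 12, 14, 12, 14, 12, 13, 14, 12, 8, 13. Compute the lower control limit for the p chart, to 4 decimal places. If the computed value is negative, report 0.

0.0104

p̄ = Σdᵢ / (k·n) = 147 / (12 × 200) = 0.06125
LCL = p̄ − 3·√(p̄(1−p̄)/n) = 0.06125 − 3 × 0.01696 = 0.01038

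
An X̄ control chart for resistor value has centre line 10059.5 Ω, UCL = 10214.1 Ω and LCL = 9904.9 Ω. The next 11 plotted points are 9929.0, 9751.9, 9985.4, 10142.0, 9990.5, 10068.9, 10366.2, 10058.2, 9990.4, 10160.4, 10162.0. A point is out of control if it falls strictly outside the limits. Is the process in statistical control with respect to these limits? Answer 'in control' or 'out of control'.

Compare each point to [9904.9, 10214.1]: sample 2 = 9751.9 < LCL; sample 7 = 10366.2 > UCL.

out of control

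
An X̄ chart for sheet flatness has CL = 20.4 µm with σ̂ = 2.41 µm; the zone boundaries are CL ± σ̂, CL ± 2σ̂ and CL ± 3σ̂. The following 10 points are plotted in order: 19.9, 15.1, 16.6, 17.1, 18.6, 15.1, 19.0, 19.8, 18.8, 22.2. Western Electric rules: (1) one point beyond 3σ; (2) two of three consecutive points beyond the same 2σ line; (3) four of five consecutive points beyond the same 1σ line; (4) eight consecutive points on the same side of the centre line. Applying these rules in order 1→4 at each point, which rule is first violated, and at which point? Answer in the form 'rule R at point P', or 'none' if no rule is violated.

rule 3 at point 6

Zone of each point (C = within 1σ̂, B = 1σ̂–2σ̂, A = 2σ̂–3σ̂, * = beyond 3σ̂; sign = side of CL): 1:-C, 2:-A, 3:-B, 4:-B, 5:-C, 6:-A, 7:-C, 8:-C, 9:-C, 10:+C
Rule 3 (four of five consecutive points beyond the same 1σ limit) is satisfied at point 6.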